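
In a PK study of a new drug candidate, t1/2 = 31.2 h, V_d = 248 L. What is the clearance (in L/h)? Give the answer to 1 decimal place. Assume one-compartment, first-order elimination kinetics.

5.5 L/h

k = ln2 / t½ = 0.693147 / 31.2 = 0.02222 h⁻¹
CL = k × Vd = 0.02222 × 248 = 5.511 L/h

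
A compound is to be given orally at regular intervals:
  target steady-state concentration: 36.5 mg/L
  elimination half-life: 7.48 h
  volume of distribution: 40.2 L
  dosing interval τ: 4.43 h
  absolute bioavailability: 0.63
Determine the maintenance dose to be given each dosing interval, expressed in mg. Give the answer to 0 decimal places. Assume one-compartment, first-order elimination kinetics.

956 mg

k = ln2 / t½ = 0.693147 / 7.48 = 0.09267 h⁻¹
CL = k × Vd = 0.09267 × 40.2 = 3.725 L/h
At steady state, F × (Dose/τ) = Css × CL.
Dose = Css × CL × τ / F = 36.5 × 3.725 × 4.43 / 0.63 = 956.1 mg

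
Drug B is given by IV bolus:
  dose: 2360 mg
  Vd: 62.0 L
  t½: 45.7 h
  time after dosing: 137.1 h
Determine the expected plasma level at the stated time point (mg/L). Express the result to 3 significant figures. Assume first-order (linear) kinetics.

C₀ = Dose / Vd = 2360 / 62.0 = 38.06 mg/L
k = ln2 / t½ = 0.693147 / 45.7 = 0.01517 h⁻¹
t / t½ = 137.1 / 45.7 = 3 half-lives
C = C₀ × (1/2)^3 = 38.06 × 0.1250 = 4.758 mg/L

4.76 mg/L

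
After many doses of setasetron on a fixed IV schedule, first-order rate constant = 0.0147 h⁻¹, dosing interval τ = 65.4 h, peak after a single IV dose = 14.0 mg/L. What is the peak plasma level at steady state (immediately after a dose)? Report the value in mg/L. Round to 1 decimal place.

e^(−kτ) = e^(−0.01470 × 65.4) = 0.3824
Accumulation ratio R = 1 / (1 − e^(−kτ)) = 1 / (1 − 0.3824) = 1.619
Steady-state peak = C₀ × R = 14.0 × 1.619 = 22.67 mg/L

22.7 mg/L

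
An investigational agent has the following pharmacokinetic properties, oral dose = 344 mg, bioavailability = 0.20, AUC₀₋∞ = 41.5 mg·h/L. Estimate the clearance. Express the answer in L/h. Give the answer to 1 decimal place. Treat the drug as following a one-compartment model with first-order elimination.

CL = F·Dose / AUC = 0.20 × 344 / 41.5 = 1.658 L/h

1.7 L/h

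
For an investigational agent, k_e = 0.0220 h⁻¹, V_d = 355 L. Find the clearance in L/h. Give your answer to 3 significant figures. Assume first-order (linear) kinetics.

7.81 L/h

CL = k × Vd = 0.0220 × 355 = 7.810 L/h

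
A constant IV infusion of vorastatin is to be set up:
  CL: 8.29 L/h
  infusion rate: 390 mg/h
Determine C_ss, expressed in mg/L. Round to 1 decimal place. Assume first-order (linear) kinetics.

47.0 mg/L

At steady state Css = R₀ / CL = 390 / 8.290 = 47.04 mg/L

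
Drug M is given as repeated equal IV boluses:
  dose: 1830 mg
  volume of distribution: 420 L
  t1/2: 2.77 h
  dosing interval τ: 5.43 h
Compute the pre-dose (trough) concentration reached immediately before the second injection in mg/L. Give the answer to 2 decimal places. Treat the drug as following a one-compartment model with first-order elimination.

C₀ per dose = Dose / Vd = 1830 / 420 = 4.357 mg/L
k = ln2 / t½ = 0.693147 / 2.77 = 0.2502 h⁻¹
Fraction remaining after one interval: r = e^(−kτ) = e^(−0.2502 × 5.43) = 0.2570
Before dose 2, 1 dose has been given (aged 1τ).
C_trough = C₀ × r = 4.357 × 0.2570 = 1.120 mg/L

1.12 mg/L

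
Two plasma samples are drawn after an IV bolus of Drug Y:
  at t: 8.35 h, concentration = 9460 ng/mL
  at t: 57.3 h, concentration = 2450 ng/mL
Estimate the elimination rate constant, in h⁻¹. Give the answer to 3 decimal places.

k = ln(C₁/C₂) / (t₂ − t₁) = ln(9460/2450) / (57.3 − 8.35)
  = 1.351 / 48.95 = 0.02760 h⁻¹

0.028 h⁻¹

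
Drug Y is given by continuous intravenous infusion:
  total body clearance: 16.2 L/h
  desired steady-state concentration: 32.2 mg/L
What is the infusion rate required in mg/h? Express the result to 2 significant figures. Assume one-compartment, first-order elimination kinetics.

At steady state, infusion rate R₀ = Css × CL = 32.2 × 16.20 = 521.6 mg/h

520 mg/h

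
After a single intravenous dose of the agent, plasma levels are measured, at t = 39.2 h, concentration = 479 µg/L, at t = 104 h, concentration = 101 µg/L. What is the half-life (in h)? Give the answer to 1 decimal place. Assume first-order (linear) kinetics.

28.9 h

k = ln(C₁/C₂) / (t₂ − t₁) = ln(479/101) / (104 − 39.2)
  = 1.557 / 64.80 = 0.02403 h⁻¹
t½ = ln2 / k = 0.693147 / 0.02403 = 28.85 h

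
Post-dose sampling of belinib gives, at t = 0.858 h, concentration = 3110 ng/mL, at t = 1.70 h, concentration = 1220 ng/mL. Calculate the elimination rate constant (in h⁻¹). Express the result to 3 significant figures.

1.11 h⁻¹

k = ln(C₁/C₂) / (t₂ − t₁) = ln(3110/1220) / (1.70 − 0.858)
  = 0.9358 / 0.8420 = 1.111 h⁻¹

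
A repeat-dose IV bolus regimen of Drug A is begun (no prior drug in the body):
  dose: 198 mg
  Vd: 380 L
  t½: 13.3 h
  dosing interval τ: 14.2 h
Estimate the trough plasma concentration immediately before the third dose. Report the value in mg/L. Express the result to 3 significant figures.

0.367 mg/L

C₀ per dose = Dose / Vd = 198 / 380 = 0.5211 mg/L
k = ln2 / t½ = 0.693147 / 13.3 = 0.05212 h⁻¹
Fraction remaining after one interval: r = e^(−kτ) = e^(−0.05212 × 14.2) = 0.4771
Before dose 3, 2 doses have been given (aged 1τ, 2τ).
C_trough = C₀ × (r + r²) = 0.5211 × (0.4771 + 0.2276) = 0.3672 mg/L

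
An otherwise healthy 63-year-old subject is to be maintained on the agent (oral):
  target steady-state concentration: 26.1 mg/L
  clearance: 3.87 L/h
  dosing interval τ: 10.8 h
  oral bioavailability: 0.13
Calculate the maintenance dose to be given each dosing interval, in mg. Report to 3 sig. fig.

8390 mg

At steady state, F × (Dose/τ) = Css × CL.
Dose = Css × CL × τ / F = 26.1 × 3.870 × 10.8 / 0.13 = 8391 mg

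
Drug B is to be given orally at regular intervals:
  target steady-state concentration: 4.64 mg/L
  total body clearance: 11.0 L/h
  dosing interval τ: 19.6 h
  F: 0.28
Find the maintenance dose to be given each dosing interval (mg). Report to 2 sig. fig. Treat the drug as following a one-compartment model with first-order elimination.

3600 mg

At steady state, F × (Dose/τ) = Css × CL.
Dose = Css × CL × τ / F = 4.64 × 11.00 × 19.6 / 0.28 = 3573 mg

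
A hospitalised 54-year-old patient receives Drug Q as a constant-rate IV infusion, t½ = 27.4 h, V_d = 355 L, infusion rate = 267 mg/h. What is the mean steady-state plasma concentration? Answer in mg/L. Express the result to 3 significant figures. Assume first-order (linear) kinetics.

29.7 mg/L

k = ln2 / t½ = 0.693147 / 27.4 = 0.02530 h⁻¹
CL = k × Vd = 0.02530 × 355 = 8.982 L/h
At steady state Css = R₀ / CL = 267 / 8.982 = 29.73 mg/L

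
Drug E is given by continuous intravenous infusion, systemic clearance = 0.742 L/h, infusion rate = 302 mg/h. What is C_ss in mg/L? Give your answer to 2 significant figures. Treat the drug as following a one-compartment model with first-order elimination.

410 mg/L

At steady state Css = R₀ / CL = 302 / 0.7420 = 407.0 mg/L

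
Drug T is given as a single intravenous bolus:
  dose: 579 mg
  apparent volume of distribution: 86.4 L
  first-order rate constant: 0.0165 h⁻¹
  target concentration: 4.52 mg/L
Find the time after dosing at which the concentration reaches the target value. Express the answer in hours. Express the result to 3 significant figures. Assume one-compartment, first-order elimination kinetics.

C₀ = Dose / Vd = 579.0 / 86.4 = 6.701 mg/L
t = ln(C₀ / C) / k = ln(6.701 / 4.52) / 0.01650
  = ln(1.483) / 0.01650 = 0.3941 / 0.01650 = 23.88 h

23.9 h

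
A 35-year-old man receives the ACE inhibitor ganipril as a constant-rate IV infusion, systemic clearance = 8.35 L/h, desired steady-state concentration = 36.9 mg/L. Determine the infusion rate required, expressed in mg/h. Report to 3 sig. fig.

308 mg/h

At steady state, infusion rate R₀ = Css × CL = 36.9 × 8.350 = 308.1 mg/h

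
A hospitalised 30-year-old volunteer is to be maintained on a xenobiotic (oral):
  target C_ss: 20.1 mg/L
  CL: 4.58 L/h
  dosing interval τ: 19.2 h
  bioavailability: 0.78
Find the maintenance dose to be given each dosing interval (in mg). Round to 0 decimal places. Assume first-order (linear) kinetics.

At steady state, F × (Dose/τ) = Css × CL.
Dose = Css × CL × τ / F = 20.1 × 4.580 × 19.2 / 0.78 = 2266 mg

2266 mg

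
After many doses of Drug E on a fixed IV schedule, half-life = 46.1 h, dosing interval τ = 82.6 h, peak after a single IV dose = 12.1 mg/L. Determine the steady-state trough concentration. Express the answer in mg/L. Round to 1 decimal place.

4.9 mg/L

k = ln2 / t½ = 0.693147 / 46.1 = 0.01504 h⁻¹
e^(−kτ) = e^(−0.01504 × 82.6) = 0.2887
Accumulation ratio R = 1 / (1 − e^(−kτ)) = 1 / (1 − 0.2887) = 1.406
Steady-state trough = C₀ × R × e^(−kτ) = 12.1 × 1.406 × 0.2887 = 4.912 mg/L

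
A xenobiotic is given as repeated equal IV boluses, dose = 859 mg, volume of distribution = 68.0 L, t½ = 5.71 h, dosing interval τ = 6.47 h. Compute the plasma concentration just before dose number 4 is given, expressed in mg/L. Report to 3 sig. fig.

9.58 mg/L

C₀ per dose = Dose / Vd = 859 / 68.0 = 12.63 mg/L
k = ln2 / t½ = 0.693147 / 5.71 = 0.1214 h⁻¹
Fraction remaining after one interval: r = e^(−kτ) = e^(−0.1214 × 6.47) = 0.4559
Before dose 4, 3 doses have been given (aged 1τ, 2τ, 3τ).
C_trough = C₀ × (r + r² + … + r^3) = C₀ × r(1−r^3)/(1−r)
        = 12.63 × 0.4559 × (1 − 0.09476) / (1 − 0.4559) = 9.580 mg/L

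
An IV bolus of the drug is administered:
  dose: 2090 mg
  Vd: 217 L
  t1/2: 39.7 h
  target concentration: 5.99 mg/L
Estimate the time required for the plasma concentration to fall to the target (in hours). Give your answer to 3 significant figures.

C₀ = Dose / Vd = 2090 / 217 = 9.631 mg/L
k = ln2 / t½ = 0.693147 / 39.7 = 0.01746 h⁻¹
t = ln(C₀ / C) / k = ln(9.631 / 5.99) / 0.01746
  = ln(1.608) / 0.01746 = 0.4750 / 0.01746 = 27.21 h

27.2 h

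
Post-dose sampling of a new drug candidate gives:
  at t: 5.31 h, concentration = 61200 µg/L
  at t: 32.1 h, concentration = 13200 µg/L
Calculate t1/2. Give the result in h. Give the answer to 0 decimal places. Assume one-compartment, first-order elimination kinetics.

12 h

k = ln(C₁/C₂) / (t₂ − t₁) = ln(61200/13200) / (32.1 − 5.31)
  = 1.534 / 26.79 = 0.05726 h⁻¹
t½ = ln2 / k = 0.693147 / 0.05726 = 12.11 h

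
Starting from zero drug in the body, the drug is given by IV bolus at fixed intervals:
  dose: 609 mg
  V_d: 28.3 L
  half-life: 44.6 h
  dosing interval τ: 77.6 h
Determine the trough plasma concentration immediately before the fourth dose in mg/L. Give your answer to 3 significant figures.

8.95 mg/L

C₀ per dose = Dose / Vd = 609 / 28.3 = 21.52 mg/L
k = ln2 / t½ = 0.693147 / 44.6 = 0.01554 h⁻¹
Fraction remaining after one interval: r = e^(−kτ) = e^(−0.01554 × 77.6) = 0.2994
Before dose 4, 3 doses have been given (aged 1τ, 2τ, 3τ).
C_trough = C₀ × (r + r² + … + r^3) = C₀ × r(1−r^3)/(1−r)
        = 21.52 × 0.2994 × (1 − 0.02684) / (1 − 0.2994) = 8.950 mg/L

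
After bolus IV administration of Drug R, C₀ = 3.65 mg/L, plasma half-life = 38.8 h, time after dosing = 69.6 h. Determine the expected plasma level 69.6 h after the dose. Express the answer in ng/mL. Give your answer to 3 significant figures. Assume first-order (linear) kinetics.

k = ln2 / t½ = 0.693147 / 38.8 = 0.01786 h⁻¹
C = C₀ · e^(−k·t) = 3.650 × e^(−0.01786 × 69.6)
  = 3.650 × 0.2885 = 1.053 mg/L
Convert: 1.053 mg/L × 1000 = 1053 ng/mL

1050 ng/mL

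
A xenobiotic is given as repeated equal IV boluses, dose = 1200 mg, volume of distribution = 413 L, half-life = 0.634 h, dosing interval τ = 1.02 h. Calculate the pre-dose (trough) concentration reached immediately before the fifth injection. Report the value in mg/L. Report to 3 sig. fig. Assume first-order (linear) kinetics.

C₀ per dose = Dose / Vd = 1200 / 413 = 2.906 mg/L
k = ln2 / t½ = 0.693147 / 0.634 = 1.093 h⁻¹
Fraction remaining after one interval: r = e^(−kτ) = e^(−1.093 × 1.02) = 0.3280
Before dose 5, 4 doses have been given (aged 1τ, 2τ, 3τ, 4τ).
C_trough = C₀ × (r + r² + … + r^4) = C₀ × r(1−r^4)/(1−r)
        = 2.906 × 0.3280 × (1 − 0.01157) / (1 − 0.3280) = 1.402 mg/L

1.40 mg/L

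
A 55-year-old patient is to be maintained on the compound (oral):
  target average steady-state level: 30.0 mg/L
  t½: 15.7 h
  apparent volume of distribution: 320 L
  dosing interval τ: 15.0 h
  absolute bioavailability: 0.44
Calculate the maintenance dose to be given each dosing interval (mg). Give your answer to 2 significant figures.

14000 mg

k = ln2 / t½ = 0.693147 / 15.7 = 0.04415 h⁻¹
CL = k × Vd = 0.04415 × 320 = 14.13 L/h
At steady state, F × (Dose/τ) = Css × CL.
Dose = Css × CL × τ / F = 30.0 × 14.13 × 15.0 / 0.44 = 14450 mg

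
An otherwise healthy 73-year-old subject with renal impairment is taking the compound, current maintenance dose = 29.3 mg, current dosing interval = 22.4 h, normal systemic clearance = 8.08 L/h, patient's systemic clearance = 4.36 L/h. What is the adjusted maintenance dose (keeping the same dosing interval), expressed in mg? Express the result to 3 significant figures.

15.8 mg

To keep the same average steady-state level, dosing rate must scale with clearance.
CL ratio = 4.36 / 8.08 = 0.5396
New dose (same interval) = 29.3 × 0.5396 = 15.81 mg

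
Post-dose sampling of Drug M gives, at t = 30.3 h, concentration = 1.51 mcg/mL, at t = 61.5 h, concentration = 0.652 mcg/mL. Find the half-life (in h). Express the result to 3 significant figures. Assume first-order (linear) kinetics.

25.8 h

k = ln(C₁/C₂) / (t₂ − t₁) = ln(1.51/0.652) / (61.5 − 30.3)
  = 0.8398 / 31.20 = 0.02692 h⁻¹
t½ = ln2 / k = 0.693147 / 0.02692 = 25.75 h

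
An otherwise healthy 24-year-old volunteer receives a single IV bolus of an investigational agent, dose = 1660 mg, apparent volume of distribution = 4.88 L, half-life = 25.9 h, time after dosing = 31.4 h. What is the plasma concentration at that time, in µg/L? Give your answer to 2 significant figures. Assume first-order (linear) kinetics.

C₀ = Dose / Vd = 1660 / 4.88 = 340.2 mg/L
k = ln2 / t½ = 0.693147 / 25.9 = 0.02676 h⁻¹
C = C₀ · e^(−k·t) = 340.2 × e^(−0.02676 × 31.4)
  = 340.2 × 0.4316 = 146.8 mg/L
Convert: 146.8 mg/L × 1000 = 146800 µg/L

150000 µg/L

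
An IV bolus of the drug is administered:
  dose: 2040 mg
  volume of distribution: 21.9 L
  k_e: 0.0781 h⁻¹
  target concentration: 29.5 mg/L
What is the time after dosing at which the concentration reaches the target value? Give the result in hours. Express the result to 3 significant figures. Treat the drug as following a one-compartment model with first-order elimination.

14.7 h

C₀ = Dose / Vd = 2040 / 21.9 = 93.15 mg/L
t = ln(C₀ / C) / k = ln(93.15 / 29.5) / 0.07810
  = ln(3.158) / 0.07810 = 1.150 / 0.07810 = 14.72 h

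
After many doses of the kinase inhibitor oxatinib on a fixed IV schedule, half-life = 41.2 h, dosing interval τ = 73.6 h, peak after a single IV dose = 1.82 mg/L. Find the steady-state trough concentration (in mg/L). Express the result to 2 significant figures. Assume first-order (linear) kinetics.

k = ln2 / t½ = 0.693147 / 41.2 = 0.01682 h⁻¹
e^(−kτ) = e^(−0.01682 × 73.6) = 0.2900
Accumulation ratio R = 1 / (1 − e^(−kτ)) = 1 / (1 − 0.2900) = 1.408
Steady-state trough = C₀ × R × e^(−kτ) = 1.82 × 1.408 × 0.2900 = 0.7431 mg/L

0.74 mg/L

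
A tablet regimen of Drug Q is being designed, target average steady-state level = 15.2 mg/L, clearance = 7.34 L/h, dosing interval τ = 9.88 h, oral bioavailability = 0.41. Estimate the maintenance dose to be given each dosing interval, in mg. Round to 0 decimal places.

At steady state, F × (Dose/τ) = Css × CL.
Dose = Css × CL × τ / F = 15.2 × 7.340 × 9.88 / 0.41 = 2689 mg

2689 mg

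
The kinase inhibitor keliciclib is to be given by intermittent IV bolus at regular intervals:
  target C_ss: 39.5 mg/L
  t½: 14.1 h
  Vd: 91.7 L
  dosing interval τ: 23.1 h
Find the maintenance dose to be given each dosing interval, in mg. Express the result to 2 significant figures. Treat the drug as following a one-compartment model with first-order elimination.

k = ln2 / t½ = 0.693147 / 14.1 = 0.04916 h⁻¹
CL = k × Vd = 0.04916 × 91.7 = 4.508 L/h
At steady state, Dose/τ = Css × CL.
Dose = Css × CL × τ = 39.5 × 4.508 × 23.1 = 4113 mg

4100 mg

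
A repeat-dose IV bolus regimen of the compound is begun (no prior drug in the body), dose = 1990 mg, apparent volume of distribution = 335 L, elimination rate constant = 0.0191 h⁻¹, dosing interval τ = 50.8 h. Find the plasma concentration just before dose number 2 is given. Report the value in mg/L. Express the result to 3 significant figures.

C₀ per dose = Dose / Vd = 1990 / 335 = 5.940 mg/L
Fraction remaining after one interval: r = e^(−kτ) = e^(−0.01910 × 50.8) = 0.3790
Before dose 2, 1 dose has been given (aged 1τ).
C_trough = C₀ × r = 5.940 × 0.3790 = 2.251 mg/L

2.25 mg/L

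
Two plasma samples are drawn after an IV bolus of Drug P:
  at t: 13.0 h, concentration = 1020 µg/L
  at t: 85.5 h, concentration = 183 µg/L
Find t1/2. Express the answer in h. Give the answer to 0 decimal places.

k = ln(C₁/C₂) / (t₂ − t₁) = ln(1020/183) / (85.5 − 13.0)
  = 1.718 / 72.50 = 0.02370 h⁻¹
t½ = ln2 / k = 0.693147 / 0.02370 = 29.25 h

29 h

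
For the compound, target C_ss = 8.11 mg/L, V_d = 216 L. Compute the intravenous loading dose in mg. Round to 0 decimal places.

1752 mg

LD = Css × Vd = 8.11 × 216 = 1752 mg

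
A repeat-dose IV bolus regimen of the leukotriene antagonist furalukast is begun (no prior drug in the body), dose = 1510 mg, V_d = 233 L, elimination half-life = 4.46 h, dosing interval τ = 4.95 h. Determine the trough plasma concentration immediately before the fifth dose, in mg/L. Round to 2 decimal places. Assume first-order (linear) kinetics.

C₀ per dose = Dose / Vd = 1510 / 233 = 6.481 mg/L
k = ln2 / t½ = 0.693147 / 4.46 = 0.1554 h⁻¹
Fraction remaining after one interval: r = e^(−kτ) = e^(−0.1554 × 4.95) = 0.4634
Before dose 5, 4 doses have been given (aged 1τ, 2τ, 3τ, 4τ).
C_trough = C₀ × (r + r² + … + r^4) = C₀ × r(1−r^4)/(1−r)
        = 6.481 × 0.4634 × (1 − 0.04611) / (1 − 0.4634) = 5.339 mg/L

5.34 mg/L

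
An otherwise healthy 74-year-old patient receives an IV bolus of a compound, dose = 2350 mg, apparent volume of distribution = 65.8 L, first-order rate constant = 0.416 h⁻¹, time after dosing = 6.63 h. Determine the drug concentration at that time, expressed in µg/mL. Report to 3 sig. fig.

2.26 µg/mL

C₀ = Dose / Vd = 2350 / 65.8 = 35.71 mg/L
C = C₀ · e^(−k·t) = 35.71 × e^(−0.4160 × 6.63)
  = 35.71 × 0.06341 = 2.264 mg/L
(2.264 mg/L = 2.264 µg/mL)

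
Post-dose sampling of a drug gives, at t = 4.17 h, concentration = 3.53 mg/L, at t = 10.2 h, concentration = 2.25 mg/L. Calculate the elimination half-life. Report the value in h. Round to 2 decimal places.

k = ln(C₁/C₂) / (t₂ − t₁) = ln(3.53/2.25) / (10.2 − 4.17)
  = 0.4504 / 6.030 = 0.07469 h⁻¹
t½ = ln2 / k = 0.693147 / 0.07469 = 9.280 h

9.28 h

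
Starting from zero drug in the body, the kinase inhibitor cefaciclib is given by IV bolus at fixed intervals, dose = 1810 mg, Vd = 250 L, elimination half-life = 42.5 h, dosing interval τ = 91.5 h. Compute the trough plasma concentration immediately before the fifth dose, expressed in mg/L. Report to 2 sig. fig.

C₀ per dose = Dose / Vd = 1810 / 250 = 7.240 mg/L
k = ln2 / t½ = 0.693147 / 42.5 = 0.01631 h⁻¹
Fraction remaining after one interval: r = e^(−kτ) = e^(−0.01631 × 91.5) = 0.2248
Before dose 5, 4 doses have been given (aged 1τ, 2τ, 3τ, 4τ).
C_trough = C₀ × (r + r² + … + r^4) = C₀ × r(1−r^4)/(1−r)
        = 7.240 × 0.2248 × (1 − 0.002554) / (1 − 0.2248) = 2.094 mg/L

2.1 mg/L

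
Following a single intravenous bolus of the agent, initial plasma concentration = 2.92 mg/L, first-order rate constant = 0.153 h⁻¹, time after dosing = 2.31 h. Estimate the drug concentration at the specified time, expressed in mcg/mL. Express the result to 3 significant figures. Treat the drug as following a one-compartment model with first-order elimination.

C = C₀ · e^(−k·t) = 2.920 × e^(−0.1530 × 2.31)
  = 2.920 × 0.7023 = 2.051 mg/L
(2.051 mg/L = 2.051 mcg/mL)

2.05 mcg/mL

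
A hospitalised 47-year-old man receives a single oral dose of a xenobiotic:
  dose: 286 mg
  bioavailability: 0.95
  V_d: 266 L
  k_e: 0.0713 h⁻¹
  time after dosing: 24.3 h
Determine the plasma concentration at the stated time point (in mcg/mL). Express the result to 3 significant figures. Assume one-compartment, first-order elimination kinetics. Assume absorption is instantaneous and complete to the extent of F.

Amount reaching circulation = F × Dose = 0.95 × 286.0 = 271.7 mg
C₀ = F·Dose / Vd = 271.7 / 266 = 1.021 mg/L
C = C₀ · e^(−k·t) = 1.021 × e^(−0.07130 × 24.3)
  = 1.021 × 0.1768 = 0.1805 mg/L
(0.1805 mg/L = 0.1805 mcg/mL)

0.181 mcg/mL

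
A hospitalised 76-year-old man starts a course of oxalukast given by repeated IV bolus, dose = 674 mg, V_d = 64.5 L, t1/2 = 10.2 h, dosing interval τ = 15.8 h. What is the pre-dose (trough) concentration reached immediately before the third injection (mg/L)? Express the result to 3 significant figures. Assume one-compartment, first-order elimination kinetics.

4.79 mg/L

C₀ per dose = Dose / Vd = 674 / 64.5 = 10.45 mg/L
k = ln2 / t½ = 0.693147 / 10.2 = 0.06796 h⁻¹
Fraction remaining after one interval: r = e^(−kτ) = e^(−0.06796 × 15.8) = 0.3417
Before dose 3, 2 doses have been given (aged 1τ, 2τ).
C_trough = C₀ × (r + r²) = 10.45 × (0.3417 + 0.1168) = 4.791 mg/L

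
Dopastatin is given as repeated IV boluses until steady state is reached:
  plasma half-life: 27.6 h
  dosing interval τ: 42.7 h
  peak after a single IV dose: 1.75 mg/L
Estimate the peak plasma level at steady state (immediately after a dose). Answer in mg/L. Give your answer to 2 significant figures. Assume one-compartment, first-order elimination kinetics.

2.7 mg/L

k = ln2 / t½ = 0.693147 / 27.6 = 0.02511 h⁻¹
e^(−kτ) = e^(−0.02511 × 42.7) = 0.3423
Accumulation ratio R = 1 / (1 − e^(−kτ)) = 1 / (1 − 0.3423) = 1.520
Steady-state peak = C₀ × R = 1.75 × 1.520 = 2.660 mg/L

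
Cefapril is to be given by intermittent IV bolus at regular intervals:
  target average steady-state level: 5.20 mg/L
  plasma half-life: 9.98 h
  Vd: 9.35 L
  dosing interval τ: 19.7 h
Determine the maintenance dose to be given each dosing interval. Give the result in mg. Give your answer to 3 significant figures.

66.5 mg

k = ln2 / t½ = 0.693147 / 9.98 = 0.06945 h⁻¹
CL = k × Vd = 0.06945 × 9.35 = 0.6494 L/h
At steady state, Dose/τ = Css × CL.
Dose = Css × CL × τ = 5.20 × 0.6494 × 19.7 = 66.52 mg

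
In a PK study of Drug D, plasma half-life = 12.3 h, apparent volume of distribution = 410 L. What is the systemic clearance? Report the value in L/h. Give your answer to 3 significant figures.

23.1 L/h

k = ln2 / t½ = 0.693147 / 12.3 = 0.05635 h⁻¹
CL = k × Vd = 0.05635 × 410 = 23.10 L/h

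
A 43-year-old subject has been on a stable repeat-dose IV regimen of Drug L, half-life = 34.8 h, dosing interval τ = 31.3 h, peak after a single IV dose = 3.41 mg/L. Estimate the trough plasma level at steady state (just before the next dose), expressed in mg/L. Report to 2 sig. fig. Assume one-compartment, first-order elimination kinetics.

k = ln2 / t½ = 0.693147 / 34.8 = 0.01992 h⁻¹
e^(−kτ) = e^(−0.01992 × 31.3) = 0.5361
Accumulation ratio R = 1 / (1 − e^(−kτ)) = 1 / (1 − 0.5361) = 2.156
Steady-state trough = C₀ × R × e^(−kτ) = 3.41 × 2.156 × 0.5361 = 3.941 mg/L

3.9 mg/L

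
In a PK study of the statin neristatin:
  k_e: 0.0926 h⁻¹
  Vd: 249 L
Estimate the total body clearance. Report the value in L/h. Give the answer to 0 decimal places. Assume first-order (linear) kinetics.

CL = k × Vd = 0.0926 × 249 = 23.06 L/h

23 L/h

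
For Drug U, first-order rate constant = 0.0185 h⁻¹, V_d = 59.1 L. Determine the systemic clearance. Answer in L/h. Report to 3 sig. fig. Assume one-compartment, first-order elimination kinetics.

CL = k × Vd = 0.0185 × 59.1 = 1.093 L/h

1.09 L/h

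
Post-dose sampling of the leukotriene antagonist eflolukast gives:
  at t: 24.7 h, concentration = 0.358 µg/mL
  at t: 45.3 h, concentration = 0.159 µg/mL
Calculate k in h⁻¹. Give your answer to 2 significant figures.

k = ln(C₁/C₂) / (t₂ − t₁) = ln(0.358/0.159) / (45.3 − 24.7)
  = 0.8116 / 20.60 = 0.03940 h⁻¹

0.039 h⁻¹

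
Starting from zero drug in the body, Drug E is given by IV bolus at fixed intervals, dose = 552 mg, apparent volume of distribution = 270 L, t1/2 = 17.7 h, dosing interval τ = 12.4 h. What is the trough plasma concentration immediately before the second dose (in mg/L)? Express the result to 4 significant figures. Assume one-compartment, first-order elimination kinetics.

C₀ per dose = Dose / Vd = 552 / 270 = 2.044 mg/L
k = ln2 / t½ = 0.693147 / 17.7 = 0.03916 h⁻¹
Fraction remaining after one interval: r = e^(−kτ) = e^(−0.03916 × 12.4) = 0.6153
Before dose 2, 1 dose has been given (aged 1τ).
C_trough = C₀ × r = 2.044 × 0.6153 = 1.258 mg/L

1.258 mg/L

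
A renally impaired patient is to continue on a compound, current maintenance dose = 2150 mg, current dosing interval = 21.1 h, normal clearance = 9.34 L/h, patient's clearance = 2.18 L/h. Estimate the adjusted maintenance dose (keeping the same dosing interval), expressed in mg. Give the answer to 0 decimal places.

502 mg

To keep the same average steady-state level, dosing rate must scale with clearance.
CL ratio = 2.18 / 9.34 = 0.2334
New dose (same interval) = 2150 × 0.2334 = 501.8 mg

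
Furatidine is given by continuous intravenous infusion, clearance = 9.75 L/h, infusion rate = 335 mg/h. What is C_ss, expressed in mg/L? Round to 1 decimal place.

34.4 mg/L

At steady state Css = R₀ / CL = 335 / 9.750 = 34.36 mg/L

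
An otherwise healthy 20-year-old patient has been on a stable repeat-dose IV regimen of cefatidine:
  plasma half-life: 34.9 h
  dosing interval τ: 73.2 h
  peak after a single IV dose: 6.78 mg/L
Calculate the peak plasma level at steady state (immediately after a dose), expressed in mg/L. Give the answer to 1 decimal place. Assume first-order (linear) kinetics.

k = ln2 / t½ = 0.693147 / 34.9 = 0.01986 h⁻¹
e^(−kτ) = e^(−0.01986 × 73.2) = 0.2337
Accumulation ratio R = 1 / (1 − e^(−kτ)) = 1 / (1 − 0.2337) = 1.305
Steady-state peak = C₀ × R = 6.78 × 1.305 = 8.848 mg/L

8.8 mg/L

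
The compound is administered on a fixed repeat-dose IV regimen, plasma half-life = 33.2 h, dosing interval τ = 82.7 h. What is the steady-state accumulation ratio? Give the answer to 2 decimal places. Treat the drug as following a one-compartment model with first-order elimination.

1.22

k = ln2 / t½ = 0.693147 / 33.2 = 0.02088 h⁻¹
e^(−kτ) = e^(−0.02088 × 82.7) = 0.1779
Accumulation ratio R = 1 / (1 − e^(−kτ)) = 1 / (1 − 0.1779) = 1.216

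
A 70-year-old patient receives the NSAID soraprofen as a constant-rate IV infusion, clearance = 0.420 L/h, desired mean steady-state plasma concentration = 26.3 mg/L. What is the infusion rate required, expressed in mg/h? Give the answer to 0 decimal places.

11 mg/h

At steady state, infusion rate R₀ = Css × CL = 26.3 × 0.4200 = 11.05 mg/h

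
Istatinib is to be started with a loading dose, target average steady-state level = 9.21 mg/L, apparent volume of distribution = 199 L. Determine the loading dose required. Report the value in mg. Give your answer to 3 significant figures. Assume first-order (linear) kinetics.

1830 mg

LD = Css × Vd = 9.21 × 199 = 1833 mg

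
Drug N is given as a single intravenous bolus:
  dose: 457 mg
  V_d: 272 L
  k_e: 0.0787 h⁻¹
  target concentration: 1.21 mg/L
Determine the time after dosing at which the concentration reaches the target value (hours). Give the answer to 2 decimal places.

4.17 h

C₀ = Dose / Vd = 457.0 / 272 = 1.680 mg/L
t = ln(C₀ / C) / k = ln(1.680 / 1.21) / 0.07870
  = ln(1.388) / 0.07870 = 0.3279 / 0.07870 = 4.166 h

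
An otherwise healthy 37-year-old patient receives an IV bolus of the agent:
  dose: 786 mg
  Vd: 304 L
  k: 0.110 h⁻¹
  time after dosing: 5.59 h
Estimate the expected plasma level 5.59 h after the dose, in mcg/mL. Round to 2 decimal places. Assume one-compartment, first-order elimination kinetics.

1.40 mcg/mL

C₀ = Dose / Vd = 786.0 / 304 = 2.586 mg/L
C = C₀ · e^(−k·t) = 2.586 × e^(−0.1100 × 5.59)
  = 2.586 × 0.5407 = 1.398 mg/L
(1.398 mg/L = 1.398 mcg/mL)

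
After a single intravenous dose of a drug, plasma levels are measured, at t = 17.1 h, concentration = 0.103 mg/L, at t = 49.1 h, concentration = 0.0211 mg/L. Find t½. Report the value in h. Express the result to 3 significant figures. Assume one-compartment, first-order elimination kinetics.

k = ln(C₁/C₂) / (t₂ − t₁) = ln(0.103/0.0211) / (49.1 − 17.1)
  = 1.585 / 32.00 = 0.04953 h⁻¹
t½ = ln2 / k = 0.693147 / 0.04953 = 13.99 h

14.0 h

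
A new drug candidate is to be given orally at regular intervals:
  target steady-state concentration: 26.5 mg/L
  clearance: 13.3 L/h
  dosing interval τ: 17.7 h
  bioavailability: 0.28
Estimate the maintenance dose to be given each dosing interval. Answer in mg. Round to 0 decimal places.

At steady state, F × (Dose/τ) = Css × CL.
Dose = Css × CL × τ / F = 26.5 × 13.30 × 17.7 / 0.28 = 22280 mg

22280 mg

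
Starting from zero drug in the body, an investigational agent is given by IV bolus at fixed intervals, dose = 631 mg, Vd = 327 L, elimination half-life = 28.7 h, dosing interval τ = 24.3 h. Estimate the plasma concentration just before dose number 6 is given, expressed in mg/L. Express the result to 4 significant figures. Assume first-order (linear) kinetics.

2.289 mg/L

C₀ per dose = Dose / Vd = 631 / 327 = 1.930 mg/L
k = ln2 / t½ = 0.693147 / 28.7 = 0.02415 h⁻¹
Fraction remaining after one interval: r = e^(−kτ) = e^(−0.02415 × 24.3) = 0.5561
Before dose 6, 5 doses have been given (aged 1τ, 2τ, 3τ, 4τ, 5τ).
C_trough = C₀ × (r + r² + … + r^5) = C₀ × r(1−r^5)/(1−r)
        = 1.930 × 0.5561 × (1 − 0.05318) / (1 − 0.5561) = 2.289 mg/L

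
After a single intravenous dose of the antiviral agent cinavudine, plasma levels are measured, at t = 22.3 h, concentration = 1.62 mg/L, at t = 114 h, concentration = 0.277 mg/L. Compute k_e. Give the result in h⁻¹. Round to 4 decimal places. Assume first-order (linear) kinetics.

k = ln(C₁/C₂) / (t₂ − t₁) = ln(1.62/0.277) / (114 − 22.3)
  = 1.766 / 91.70 = 0.01926 h⁻¹

0.0193 h⁻¹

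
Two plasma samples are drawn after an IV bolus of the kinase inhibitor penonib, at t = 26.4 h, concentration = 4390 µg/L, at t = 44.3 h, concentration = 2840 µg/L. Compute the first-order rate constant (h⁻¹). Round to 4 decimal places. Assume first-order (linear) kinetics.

0.0243 h⁻¹

k = ln(C₁/C₂) / (t₂ − t₁) = ln(4390/2840) / (44.3 − 26.4)
  = 0.4355 / 17.90 = 0.02433 h⁻¹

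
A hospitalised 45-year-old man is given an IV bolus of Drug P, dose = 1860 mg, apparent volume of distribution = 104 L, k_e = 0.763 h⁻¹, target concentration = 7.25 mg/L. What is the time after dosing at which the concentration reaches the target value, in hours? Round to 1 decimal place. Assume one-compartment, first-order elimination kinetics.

1.2 h

C₀ = Dose / Vd = 1860 / 104 = 17.88 mg/L
t = ln(C₀ / C) / k = ln(17.88 / 7.25) / 0.7630
  = ln(2.466) / 0.7630 = 0.9026 / 0.7630 = 1.183 h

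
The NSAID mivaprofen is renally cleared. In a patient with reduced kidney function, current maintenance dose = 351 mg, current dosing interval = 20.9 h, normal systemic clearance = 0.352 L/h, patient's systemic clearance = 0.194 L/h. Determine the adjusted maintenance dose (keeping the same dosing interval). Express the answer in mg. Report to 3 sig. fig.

193 mg

To keep the same average steady-state level, dosing rate must scale with clearance.
CL ratio = 0.194 / 0.352 = 0.5511
New dose (same interval) = 351 × 0.5511 = 193.4 mg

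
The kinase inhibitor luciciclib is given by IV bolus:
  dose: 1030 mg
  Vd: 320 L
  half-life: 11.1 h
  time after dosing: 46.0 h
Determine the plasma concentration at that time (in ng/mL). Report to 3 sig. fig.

182 ng/mL

C₀ = Dose / Vd = 1030 / 320 = 3.219 mg/L
k = ln2 / t½ = 0.693147 / 11.1 = 0.06245 h⁻¹
C = C₀ · e^(−k·t) = 3.219 × e^(−0.06245 × 46.0)
  = 3.219 × 0.05655 = 0.1820 mg/L
Convert: 0.1820 mg/L × 1000 = 182.0 ng/mL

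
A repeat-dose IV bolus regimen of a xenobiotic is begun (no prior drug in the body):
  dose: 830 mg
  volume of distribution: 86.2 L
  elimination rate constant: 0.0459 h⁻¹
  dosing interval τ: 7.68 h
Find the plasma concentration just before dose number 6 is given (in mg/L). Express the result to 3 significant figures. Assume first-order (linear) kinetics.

C₀ per dose = Dose / Vd = 830 / 86.2 = 9.629 mg/L
Fraction remaining after one interval: r = e^(−kτ) = e^(−0.04590 × 7.68) = 0.7029
Before dose 6, 5 doses have been given (aged 1τ, 2τ, 3τ, 4τ, 5τ).
C_trough = C₀ × (r + r² + … + r^5) = C₀ × r(1−r^5)/(1−r)
        = 9.629 × 0.7029 × (1 − 0.1716) / (1 − 0.7029) = 18.87 mg/L

18.9 mg/L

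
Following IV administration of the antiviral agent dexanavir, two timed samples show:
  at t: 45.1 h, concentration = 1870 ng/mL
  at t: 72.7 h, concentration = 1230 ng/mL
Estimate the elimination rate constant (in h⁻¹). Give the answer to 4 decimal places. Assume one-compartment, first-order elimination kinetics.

0.0152 h⁻¹

k = ln(C₁/C₂) / (t₂ − t₁) = ln(1870/1230) / (72.7 − 45.1)
  = 0.4189 / 27.60 = 0.01518 h⁻¹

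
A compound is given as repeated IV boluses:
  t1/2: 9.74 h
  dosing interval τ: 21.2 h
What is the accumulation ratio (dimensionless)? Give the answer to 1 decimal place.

k = ln2 / t½ = 0.693147 / 9.74 = 0.07116 h⁻¹
e^(−kτ) = e^(−0.07116 × 21.2) = 0.2212
Accumulation ratio R = 1 / (1 − e^(−kτ)) = 1 / (1 − 0.2212) = 1.284

1.3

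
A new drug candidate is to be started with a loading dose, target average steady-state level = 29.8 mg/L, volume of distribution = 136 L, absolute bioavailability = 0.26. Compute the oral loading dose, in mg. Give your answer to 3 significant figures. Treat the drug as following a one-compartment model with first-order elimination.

LD = Css × Vd / F = 29.8 × 136 / 0.26 = 15590 mg

15600 mg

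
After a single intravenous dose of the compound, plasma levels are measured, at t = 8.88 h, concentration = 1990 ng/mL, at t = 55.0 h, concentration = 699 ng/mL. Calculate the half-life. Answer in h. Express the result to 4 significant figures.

30.56 h

k = ln(C₁/C₂) / (t₂ − t₁) = ln(1990/699) / (55.0 − 8.88)
  = 1.046 / 46.12 = 0.02268 h⁻¹
t½ = ln2 / k = 0.693147 / 0.02268 = 30.56 h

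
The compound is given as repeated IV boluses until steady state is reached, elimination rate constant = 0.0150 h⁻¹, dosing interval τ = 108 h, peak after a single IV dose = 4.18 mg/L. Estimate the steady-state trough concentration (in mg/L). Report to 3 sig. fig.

1.03 mg/L

e^(−kτ) = e^(−0.01500 × 108) = 0.1979
Accumulation ratio R = 1 / (1 − e^(−kτ)) = 1 / (1 − 0.1979) = 1.247
Steady-state trough = C₀ × R × e^(−kτ) = 4.18 × 1.247 × 0.1979 = 1.032 mg/L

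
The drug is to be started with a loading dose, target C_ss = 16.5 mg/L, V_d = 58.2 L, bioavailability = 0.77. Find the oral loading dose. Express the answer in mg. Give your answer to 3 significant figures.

1250 mg

LD = Css × Vd / F = 16.5 × 58.2 / 0.77 = 1247 mg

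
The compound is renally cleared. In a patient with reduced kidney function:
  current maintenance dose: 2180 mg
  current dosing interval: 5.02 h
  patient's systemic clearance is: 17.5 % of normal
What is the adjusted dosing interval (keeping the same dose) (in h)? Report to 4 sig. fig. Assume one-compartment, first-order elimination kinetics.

To keep the same average steady-state level, dosing rate must scale with clearance.
CL ratio = 17.5 / 100 = 0.1750
New interval (same dose) = 5.02 / 0.1750 = 28.69 h

28.69 h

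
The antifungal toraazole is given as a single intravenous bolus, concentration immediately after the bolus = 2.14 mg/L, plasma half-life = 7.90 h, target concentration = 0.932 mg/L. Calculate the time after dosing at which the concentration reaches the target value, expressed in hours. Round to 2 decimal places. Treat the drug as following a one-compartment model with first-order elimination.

9.47 h

k = ln2 / t½ = 0.693147 / 7.90 = 0.08774 h⁻¹
t = ln(C₀ / C) / k = ln(2.140 / 0.932) / 0.08774
  = ln(2.296) / 0.08774 = 0.8312 / 0.08774 = 9.473 h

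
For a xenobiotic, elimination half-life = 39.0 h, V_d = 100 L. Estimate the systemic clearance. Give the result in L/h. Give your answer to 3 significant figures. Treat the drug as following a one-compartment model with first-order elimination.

1.78 L/h

k = ln2 / t½ = 0.693147 / 39.0 = 0.01777 h⁻¹
CL = k × Vd = 0.01777 × 100 = 1.777 L/h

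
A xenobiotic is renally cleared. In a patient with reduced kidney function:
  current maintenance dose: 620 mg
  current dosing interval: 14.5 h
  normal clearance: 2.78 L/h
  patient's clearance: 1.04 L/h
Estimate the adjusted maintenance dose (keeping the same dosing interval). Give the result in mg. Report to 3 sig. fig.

To keep the same average steady-state level, dosing rate must scale with clearance.
CL ratio = 1.04 / 2.78 = 0.3741
New dose (same interval) = 620 × 0.3741 = 231.9 mg

232 mg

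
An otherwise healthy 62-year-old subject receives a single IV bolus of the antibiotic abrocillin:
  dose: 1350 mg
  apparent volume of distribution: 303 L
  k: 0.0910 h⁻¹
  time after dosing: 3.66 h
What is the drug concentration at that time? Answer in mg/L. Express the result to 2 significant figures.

C₀ = Dose / Vd = 1350 / 303 = 4.455 mg/L
C = C₀ · e^(−k·t) = 4.455 × e^(−0.09100 × 3.66)
  = 4.455 × 0.7167 = 3.193 mg/L

3.2 mg/L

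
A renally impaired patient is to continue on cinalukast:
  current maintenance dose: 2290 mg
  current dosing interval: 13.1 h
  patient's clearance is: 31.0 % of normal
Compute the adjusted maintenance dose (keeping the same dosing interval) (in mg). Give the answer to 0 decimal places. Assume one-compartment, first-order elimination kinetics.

To keep the same average steady-state level, dosing rate must scale with clearance.
CL ratio = 31.0 / 100 = 0.3100
New dose (same interval) = 2290 × 0.3100 = 709.9 mg

710 mg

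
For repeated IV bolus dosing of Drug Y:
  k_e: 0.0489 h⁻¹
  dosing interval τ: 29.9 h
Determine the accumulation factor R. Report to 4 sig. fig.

1.302

e^(−kτ) = e^(−0.04890 × 29.9) = 0.2317
Accumulation ratio R = 1 / (1 − e^(−kτ)) = 1 / (1 − 0.2317) = 1.302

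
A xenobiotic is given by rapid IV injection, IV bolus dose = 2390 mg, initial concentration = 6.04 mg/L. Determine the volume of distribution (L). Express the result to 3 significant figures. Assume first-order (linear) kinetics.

Vd = Dose / C₀ = 2390 / 6.04 = 395.7 L

396 L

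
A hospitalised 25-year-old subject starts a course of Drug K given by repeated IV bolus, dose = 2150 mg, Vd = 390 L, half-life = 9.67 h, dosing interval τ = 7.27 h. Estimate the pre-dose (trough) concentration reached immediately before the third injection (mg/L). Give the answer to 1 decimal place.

C₀ per dose = Dose / Vd = 2150 / 390 = 5.513 mg/L
k = ln2 / t½ = 0.693147 / 9.67 = 0.07168 h⁻¹
Fraction remaining after one interval: r = e^(−kτ) = e^(−0.07168 × 7.27) = 0.5939
Before dose 3, 2 doses have been given (aged 1τ, 2τ).
C_trough = C₀ × (r + r²) = 5.513 × (0.5939 + 0.3527) = 5.219 mg/L

5.2 mg/L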